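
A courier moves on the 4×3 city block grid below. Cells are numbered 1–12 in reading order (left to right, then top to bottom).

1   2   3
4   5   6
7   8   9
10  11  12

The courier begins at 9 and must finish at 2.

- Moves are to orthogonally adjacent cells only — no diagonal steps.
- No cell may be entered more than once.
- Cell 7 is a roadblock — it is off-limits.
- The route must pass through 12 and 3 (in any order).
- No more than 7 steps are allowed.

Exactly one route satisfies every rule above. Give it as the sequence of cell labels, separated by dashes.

9 - 12 - 11 - 8 - 5 - 6 - 3 - 2

The budget equals the shortest possible length, so every move has to be on a shortest route through the required cells.
Route from 9: down 1 to 12, left 1 to 11, up 2 to 5, right 1 to 6, up 1 to 3, left 1 to 2 — 7 moves in all.
Check: all required cells visited; 7 ≤ 7 moves.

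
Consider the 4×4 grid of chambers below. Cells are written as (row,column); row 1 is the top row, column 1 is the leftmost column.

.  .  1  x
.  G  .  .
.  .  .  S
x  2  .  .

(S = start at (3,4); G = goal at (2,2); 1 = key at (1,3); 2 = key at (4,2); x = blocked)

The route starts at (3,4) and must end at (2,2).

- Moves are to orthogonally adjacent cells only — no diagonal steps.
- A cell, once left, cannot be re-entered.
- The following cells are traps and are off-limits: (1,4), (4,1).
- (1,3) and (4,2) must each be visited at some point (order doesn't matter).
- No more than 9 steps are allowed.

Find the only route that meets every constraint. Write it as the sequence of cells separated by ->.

(3,4) -> (4,4) -> (4,3) -> (4,2) -> (3,2) -> (3,3) -> (2,3) -> (1,3) -> (1,2) -> (2,2)

The 9-move cap with required stops at (1,3), (4,2) leaves no slack for detours.
Route from (3,4): down to (4,4), 2× left (reaching (4,2)), up to (3,2), right to (3,3), 2× up (reaching (1,3)), left to (1,2), down to (2,2) — 9 moves in all.
Check: all required cells visited; 9 ≤ 9 moves.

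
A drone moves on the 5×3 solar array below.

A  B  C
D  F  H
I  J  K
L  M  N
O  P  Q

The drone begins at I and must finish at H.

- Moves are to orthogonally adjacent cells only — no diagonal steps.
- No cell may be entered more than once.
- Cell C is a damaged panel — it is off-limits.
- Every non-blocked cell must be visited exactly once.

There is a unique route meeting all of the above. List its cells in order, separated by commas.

I, D, A, B, F, J, M, L, O, P, Q, N, K, H

Need to visit all 14 open cells exactly once, starting at I and ending at H.
Cell O has only two open neighbours (L and P), so the path must pass straight through it: one of those is the cell it's entered from and the other is where it exits.
Route from I: 2× up (reaching A), right to B, 3× down (reaching M), left to L, down to O, 2× right (reaching Q), 3× up (reaching H) — 13 moves in all.
Check: all 14 open cells covered.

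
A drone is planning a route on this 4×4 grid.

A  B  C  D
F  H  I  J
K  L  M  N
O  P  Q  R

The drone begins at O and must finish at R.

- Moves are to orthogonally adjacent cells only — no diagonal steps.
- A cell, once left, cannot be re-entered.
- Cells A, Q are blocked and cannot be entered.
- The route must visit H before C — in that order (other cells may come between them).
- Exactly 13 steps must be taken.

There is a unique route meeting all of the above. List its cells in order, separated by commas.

O, P, L, K, F, H, B, C, D, J, I, M, N, R

The waypoints must appear in the order H, C, with no cell reused.
Route from O: right to P, up to L, left to K, up to F, right to H, up to B, 2× right (reaching D), down to J, left to I, down to M, right to N, down to R — 13 moves in all.
Check: order respected (H at step 5, C at step 7); 13 moves as required.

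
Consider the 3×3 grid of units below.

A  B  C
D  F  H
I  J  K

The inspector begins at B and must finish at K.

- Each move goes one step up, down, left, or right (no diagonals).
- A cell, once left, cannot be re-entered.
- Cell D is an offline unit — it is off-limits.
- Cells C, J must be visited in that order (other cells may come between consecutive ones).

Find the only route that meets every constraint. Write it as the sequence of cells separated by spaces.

B C H F J K

The waypoints must appear in the order C, J, with no cell reused.
Route from B: right 1 to C, down 1 to H, left 1 to F, down 1 to J, right 1 to K — 5 moves in all.
Check: order respected (C at step 1, J at step 4).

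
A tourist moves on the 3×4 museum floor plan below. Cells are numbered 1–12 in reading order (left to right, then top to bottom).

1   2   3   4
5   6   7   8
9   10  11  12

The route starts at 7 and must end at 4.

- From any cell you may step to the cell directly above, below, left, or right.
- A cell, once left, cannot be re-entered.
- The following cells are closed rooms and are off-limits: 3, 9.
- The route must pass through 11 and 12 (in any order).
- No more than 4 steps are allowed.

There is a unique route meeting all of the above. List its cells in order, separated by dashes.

The 4-move cap with required stops at 11, 12 leaves no slack for detours.
Route from 7: down to 11, right to 12, 2× up (reaching 4) — 4 moves in all.
Check: all required cells visited; 4 ≤ 4 moves.

7 - 11 - 12 - 8 - 4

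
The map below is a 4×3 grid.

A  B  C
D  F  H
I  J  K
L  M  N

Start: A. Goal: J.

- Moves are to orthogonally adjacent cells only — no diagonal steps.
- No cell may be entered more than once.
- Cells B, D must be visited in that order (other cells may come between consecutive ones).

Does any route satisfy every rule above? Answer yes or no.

yes

One route that works: A → B → F → D → I → J.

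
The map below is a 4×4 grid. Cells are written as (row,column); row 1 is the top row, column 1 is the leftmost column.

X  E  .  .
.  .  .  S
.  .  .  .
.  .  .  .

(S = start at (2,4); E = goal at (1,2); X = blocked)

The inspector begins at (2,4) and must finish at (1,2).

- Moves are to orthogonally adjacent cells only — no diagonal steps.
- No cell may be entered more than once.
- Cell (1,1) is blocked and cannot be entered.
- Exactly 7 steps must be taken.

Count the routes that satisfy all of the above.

10

Need simple routes of exactly 7 moves from (2,4) to (1,2) (Manhattan distance 3, so 2 moves are spent on a detour and 2 undoing it).
Branch systematically from the start, pruning whenever the remaining move budget drops below the Manhattan distance to (1,2) or differs from it in parity. Grouping the completions by first move — via (1,4): 1; via (3,4): 7; via (2,3): 2 — and summing: 1 + 7 + 2 = 10.
That gives 10 routes.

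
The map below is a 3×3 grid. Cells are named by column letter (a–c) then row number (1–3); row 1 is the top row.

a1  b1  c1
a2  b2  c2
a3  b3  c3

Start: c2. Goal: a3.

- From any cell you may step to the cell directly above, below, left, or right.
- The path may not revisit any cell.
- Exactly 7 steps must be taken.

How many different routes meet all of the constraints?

Need simple routes of exactly 7 moves from c2 to a3 (Manhattan distance 3, so 2 moves are spent on a detour and 2 undoing it).
Enumerating: c2 c1 b1 a1 a2 b2 b3 a3 | c2 c3 b3 b2 b1 a1 a2 a3.
That gives 2 routes.

2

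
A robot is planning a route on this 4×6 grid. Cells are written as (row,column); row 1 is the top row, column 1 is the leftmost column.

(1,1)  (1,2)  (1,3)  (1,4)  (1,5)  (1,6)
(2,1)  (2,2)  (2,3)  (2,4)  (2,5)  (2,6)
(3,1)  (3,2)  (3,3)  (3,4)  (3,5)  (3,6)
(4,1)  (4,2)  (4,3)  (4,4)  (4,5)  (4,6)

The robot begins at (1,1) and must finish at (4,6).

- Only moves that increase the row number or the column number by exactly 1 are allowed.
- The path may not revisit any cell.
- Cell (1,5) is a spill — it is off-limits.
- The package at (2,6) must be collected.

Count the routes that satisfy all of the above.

4

A right/down-only route from (1,1) to (4,6) makes exactly 3 down-moves and 5 right-moves in some order.
With no other constraints that would be C(8,3) = 56 routes.
Split at (2,6) and multiply the segment counts (each segment already excludes blocked cells): (1,1)→(2,6): 4; (2,6)→(4,6): 1; product = 4.
That gives 4 routes.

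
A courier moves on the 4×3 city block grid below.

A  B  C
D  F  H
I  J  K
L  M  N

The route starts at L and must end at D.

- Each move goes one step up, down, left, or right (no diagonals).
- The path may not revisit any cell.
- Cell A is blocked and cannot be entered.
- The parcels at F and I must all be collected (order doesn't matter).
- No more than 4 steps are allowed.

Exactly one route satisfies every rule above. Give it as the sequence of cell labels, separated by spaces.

The 4-move cap with required stops at F, I leaves no slack for detours.
Route from L: up 1 to I, right 1 to J, up 1 to F, left 1 to D — 4 moves in all.
Check: all required cells visited; 4 ≤ 4 moves.

L I J F D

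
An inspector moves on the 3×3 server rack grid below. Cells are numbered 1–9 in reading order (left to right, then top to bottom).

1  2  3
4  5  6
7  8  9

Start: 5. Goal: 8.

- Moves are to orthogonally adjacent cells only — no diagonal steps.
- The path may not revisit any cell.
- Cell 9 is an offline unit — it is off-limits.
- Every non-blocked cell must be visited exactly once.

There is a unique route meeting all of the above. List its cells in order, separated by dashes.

5 - 6 - 3 - 2 - 1 - 4 - 7 - 8

Need to visit all 8 open cells exactly once, starting at 5 and ending at 8.
Cell 3 has only two open neighbours (6 and 2), so the path must pass straight through it: one of those is the cell it's entered from and the other is where it exits.
Route from 5: right to 6, up to 3, 2× left (reaching 1), 2× down (reaching 7), right to 8 — 7 moves in all.
Check: all 8 open cells covered.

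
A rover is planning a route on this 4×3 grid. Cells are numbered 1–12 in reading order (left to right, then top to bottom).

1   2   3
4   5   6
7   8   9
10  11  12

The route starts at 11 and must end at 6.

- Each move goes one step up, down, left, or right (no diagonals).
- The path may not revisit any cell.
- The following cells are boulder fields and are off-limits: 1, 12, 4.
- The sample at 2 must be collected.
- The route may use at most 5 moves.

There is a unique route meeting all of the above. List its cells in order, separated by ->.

The budget equals the shortest possible length, so every move has to be on a shortest route through the required cells.
Route from 11: up 3 to 2, right 1 to 3, down 1 to 6 — 5 moves in all.
Check: all required cells visited; 5 ≤ 5 moves.

11 -> 8 -> 5 -> 2 -> 3 -> 6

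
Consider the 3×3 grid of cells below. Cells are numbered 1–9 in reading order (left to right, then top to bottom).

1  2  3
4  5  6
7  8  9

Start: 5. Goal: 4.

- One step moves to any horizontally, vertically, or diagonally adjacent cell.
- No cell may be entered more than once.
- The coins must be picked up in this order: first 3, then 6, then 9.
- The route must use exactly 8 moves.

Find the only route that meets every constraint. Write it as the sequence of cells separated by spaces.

The waypoints must appear in the order 3, 6, 9, with no cell reused.
Route from 5: up-left 1 to 1, right 2 to 3, down 2 to 9, left 2 to 7, up 1 to 4 — 8 moves in all.
Check: order respected (3 at step 3, 6 at step 4, 9 at step 5); 8 moves as required.

5 1 2 3 6 9 8 7 4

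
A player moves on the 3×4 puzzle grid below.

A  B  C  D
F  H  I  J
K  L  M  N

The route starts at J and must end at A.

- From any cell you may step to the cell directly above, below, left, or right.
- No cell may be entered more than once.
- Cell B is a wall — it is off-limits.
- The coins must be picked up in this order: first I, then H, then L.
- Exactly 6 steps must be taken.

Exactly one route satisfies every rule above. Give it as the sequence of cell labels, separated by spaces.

J I H L K F A

The waypoints must appear in the order I, H, L, with no cell reused.
Route from J: 2× left (reaching H), down to L, left to K, 2× up (reaching A) — 6 moves in all.
Check: order respected (I at step 1, H at step 2, L at step 3); 6 moves as required.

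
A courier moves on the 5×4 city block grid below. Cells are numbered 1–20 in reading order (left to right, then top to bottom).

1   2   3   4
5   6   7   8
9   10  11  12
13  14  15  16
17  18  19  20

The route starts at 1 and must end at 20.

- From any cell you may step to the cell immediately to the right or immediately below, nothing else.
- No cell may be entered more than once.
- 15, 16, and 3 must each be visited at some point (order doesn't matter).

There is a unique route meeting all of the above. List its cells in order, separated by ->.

Moves only go right or down, so the column and row indices never decrease.
Route from 1: right 2 to 3, down 3 to 15, right 1 to 16, down 1 to 20 — 7 moves in all.
Check: all required cells visited.

1 -> 2 -> 3 -> 7 -> 11 -> 15 -> 16 -> 20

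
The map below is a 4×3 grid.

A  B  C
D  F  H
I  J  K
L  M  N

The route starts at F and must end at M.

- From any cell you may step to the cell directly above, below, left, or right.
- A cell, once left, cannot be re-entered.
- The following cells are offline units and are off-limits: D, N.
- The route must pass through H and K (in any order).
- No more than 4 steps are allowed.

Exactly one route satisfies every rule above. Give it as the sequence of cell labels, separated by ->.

F -> H -> K -> J -> M

The budget equals the shortest possible length, so every move has to be on a shortest route through the required cells.
Route from F: right to H, down to K, left to J, down to M — 4 moves in all.
Check: all required cells visited; 4 ≤ 4 moves.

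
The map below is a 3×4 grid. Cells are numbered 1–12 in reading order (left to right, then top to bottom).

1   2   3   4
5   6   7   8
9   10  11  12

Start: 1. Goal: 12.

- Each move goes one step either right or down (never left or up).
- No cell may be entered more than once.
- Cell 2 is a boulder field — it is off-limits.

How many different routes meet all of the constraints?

4

A right/down-only route from 1 to 12 makes exactly 2 down-moves and 3 right-moves in some order.
With no other constraints that would be C(5,2) = 10 routes.
Subtract routes through each blocked cell (inclusion–exclusion for overlaps): − through 2: 6 → 4.
That gives 4 routes.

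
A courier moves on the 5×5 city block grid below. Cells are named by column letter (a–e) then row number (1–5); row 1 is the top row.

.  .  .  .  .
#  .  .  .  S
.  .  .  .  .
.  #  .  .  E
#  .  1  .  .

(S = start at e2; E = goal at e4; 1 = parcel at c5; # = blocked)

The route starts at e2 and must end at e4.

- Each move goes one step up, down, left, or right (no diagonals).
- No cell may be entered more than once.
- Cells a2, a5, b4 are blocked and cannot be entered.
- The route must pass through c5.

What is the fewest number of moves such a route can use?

8

Any route passes through c5 somewhere between e2 and e4. Summing Manhattan distances along the two legs (e2 → c5 → e4) gives a lower bound of 5 + 3 = 8 moves.
A route of 8 moves achieves this: e2 → e3 → d3 → d4 → c4 → c5 → d5 → e5 → e4.
Since 8 matches the lower bound, it is optimal.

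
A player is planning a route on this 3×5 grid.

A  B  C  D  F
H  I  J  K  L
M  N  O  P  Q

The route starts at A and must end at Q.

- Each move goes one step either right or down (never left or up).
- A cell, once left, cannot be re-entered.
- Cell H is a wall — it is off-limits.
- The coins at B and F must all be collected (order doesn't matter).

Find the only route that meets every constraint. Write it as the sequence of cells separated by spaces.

Moves only go right or down, so the column and row indices never decrease.
Route from A: 4× right (reaching F), 2× down (reaching Q) — 6 moves in all.
Check: all required cells visited.

A B C D F L Q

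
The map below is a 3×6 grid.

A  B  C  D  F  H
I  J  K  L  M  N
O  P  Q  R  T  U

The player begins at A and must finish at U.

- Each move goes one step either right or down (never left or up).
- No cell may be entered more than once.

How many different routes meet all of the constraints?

21

A right/down-only route from A to U makes exactly 2 down-moves and 5 right-moves in some order.
With no other constraints that would be C(7,2) = 21 routes.
That gives 21 routes.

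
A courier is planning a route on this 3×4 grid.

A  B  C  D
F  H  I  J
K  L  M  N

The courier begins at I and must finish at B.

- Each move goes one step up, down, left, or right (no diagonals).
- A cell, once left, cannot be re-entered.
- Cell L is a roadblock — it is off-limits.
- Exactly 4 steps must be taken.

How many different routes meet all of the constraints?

Need simple routes of exactly 4 moves from I to B (Manhattan distance 2, so 1 moves are spent on a detour and 1 undoing it).
Enumerating: I H F A B | I J D C B.
That gives 2 routes.

2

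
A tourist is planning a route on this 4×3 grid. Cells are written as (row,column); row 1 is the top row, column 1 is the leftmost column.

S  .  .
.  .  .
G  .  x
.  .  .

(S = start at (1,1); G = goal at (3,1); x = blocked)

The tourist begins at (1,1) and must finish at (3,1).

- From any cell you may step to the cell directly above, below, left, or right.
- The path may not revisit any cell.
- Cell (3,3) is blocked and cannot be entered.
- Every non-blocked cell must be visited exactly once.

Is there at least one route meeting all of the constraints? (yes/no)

Cell (4,3) has only one open neighbour but is neither the start nor the goal, so a Hamiltonian route would have to both enter and leave it through the same neighbour — impossible without revisiting.

no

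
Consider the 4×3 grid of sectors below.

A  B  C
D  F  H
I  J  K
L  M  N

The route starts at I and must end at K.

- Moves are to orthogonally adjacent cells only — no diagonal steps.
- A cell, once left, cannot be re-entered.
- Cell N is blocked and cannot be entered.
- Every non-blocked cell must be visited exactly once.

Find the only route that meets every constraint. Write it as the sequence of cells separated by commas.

I, L, M, J, F, D, A, B, C, H, K

Need to visit all 11 open cells exactly once, starting at I and ending at K.
Route from I: down 1 to L, right 1 to M, up 2 to F, left 1 to D, up 1 to A, right 2 to C, down 2 to K — 10 moves in all.
Check: all 11 open cells covered.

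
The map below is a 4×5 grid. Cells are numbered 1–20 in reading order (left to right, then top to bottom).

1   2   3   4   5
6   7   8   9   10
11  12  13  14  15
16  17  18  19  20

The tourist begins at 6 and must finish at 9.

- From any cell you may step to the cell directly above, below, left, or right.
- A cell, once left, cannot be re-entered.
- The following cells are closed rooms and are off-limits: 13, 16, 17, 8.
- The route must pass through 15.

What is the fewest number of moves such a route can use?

Any route passes through 15 somewhere between 6 and 9. Summing Manhattan distances along the two legs (6 → 15 → 9) gives a lower bound of 5 + 2 = 7 moves.
That bound ignores the blocked cells. Measuring each leg by the fewest moves that actually steer around them (6→15: 7; 15→9: 2) raises the lower bound to 9.
A route of 9 moves exists: 6 → 1 → 2 → 3 → 4 → 5 → 10 → 15 → 14 → 9.
Since 9 matches that lower bound, it is optimal.

9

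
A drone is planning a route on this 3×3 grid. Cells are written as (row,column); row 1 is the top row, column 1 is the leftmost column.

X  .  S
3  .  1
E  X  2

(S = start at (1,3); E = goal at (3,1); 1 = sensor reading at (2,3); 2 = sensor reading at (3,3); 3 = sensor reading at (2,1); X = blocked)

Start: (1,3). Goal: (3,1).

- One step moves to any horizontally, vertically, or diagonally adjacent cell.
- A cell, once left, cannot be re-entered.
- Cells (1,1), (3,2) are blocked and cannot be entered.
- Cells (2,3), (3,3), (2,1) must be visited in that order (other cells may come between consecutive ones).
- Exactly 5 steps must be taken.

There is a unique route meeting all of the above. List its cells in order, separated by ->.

The waypoints must appear in the order (2,3), (3,3), (2,1), with no cell reused.
Route from (1,3): down 2 to (3,3), up-left 1 to (2,2), left 1 to (2,1), down 1 to (3,1) — 5 moves in all.
Check: order respected (1 at step 1, 2 at step 2, 3 at step 4); 5 moves as required.

(1,3) -> (2,3) -> (3,3) -> (2,2) -> (2,1) -> (3,1)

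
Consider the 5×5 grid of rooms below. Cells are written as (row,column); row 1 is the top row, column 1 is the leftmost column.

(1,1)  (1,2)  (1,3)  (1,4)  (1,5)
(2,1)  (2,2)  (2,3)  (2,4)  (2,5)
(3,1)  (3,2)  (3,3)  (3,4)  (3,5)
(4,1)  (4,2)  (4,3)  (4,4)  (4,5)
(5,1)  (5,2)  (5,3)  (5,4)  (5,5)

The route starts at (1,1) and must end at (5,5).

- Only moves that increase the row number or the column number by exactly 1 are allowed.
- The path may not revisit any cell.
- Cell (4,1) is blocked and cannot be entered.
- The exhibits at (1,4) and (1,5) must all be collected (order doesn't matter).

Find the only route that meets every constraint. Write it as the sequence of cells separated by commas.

(1,1), (1,2), (1,3), (1,4), (1,5), (2,5), (3,5), (4,5), (5,5)

Moves only go right or down, so the column and row indices never decrease.
Route from (1,1): right 4 to (1,5), down 4 to (5,5) — 8 moves in all.
Check: all required cells visited.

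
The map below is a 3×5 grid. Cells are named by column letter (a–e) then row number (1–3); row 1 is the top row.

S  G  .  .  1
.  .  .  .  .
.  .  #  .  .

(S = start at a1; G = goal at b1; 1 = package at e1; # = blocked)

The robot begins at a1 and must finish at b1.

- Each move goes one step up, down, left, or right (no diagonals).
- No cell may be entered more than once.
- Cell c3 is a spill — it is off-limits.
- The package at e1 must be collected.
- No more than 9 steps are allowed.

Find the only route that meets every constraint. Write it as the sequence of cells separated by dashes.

The 9-move cap with required stops at e1 leaves no slack for detours.
Route from a1: down to a2, 4× right (reaching e2), up to e1, 3× left (reaching b1) — 9 moves in all.
Check: all required cells visited; 9 ≤ 9 moves.

a1 - a2 - b2 - c2 - d2 - e2 - e1 - d1 - c1 - b1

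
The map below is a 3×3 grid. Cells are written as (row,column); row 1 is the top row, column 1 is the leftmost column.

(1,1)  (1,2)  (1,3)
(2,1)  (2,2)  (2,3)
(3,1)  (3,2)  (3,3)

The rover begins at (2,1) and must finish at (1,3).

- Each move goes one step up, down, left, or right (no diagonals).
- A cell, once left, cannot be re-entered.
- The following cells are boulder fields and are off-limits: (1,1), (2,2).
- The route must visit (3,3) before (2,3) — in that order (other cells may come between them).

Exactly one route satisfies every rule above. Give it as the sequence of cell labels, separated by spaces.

(2,1) (3,1) (3,2) (3,3) (2,3) (1,3)

The waypoints must appear in the order (3,3), (2,3), with no cell reused.
Route from (2,1): down to (3,1), 2× right (reaching (3,3)), 2× up (reaching (1,3)) — 5 moves in all.
Check: order respected ((3,3) at step 3, (2,3) at step 4).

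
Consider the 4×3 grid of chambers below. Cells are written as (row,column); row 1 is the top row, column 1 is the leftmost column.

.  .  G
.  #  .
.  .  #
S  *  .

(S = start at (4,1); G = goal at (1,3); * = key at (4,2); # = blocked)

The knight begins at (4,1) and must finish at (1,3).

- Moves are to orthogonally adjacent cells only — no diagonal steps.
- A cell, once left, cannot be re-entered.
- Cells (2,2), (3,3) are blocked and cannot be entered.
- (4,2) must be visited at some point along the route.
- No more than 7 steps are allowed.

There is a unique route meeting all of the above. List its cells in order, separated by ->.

(4,1) -> (4,2) -> (3,2) -> (3,1) -> (2,1) -> (1,1) -> (1,2) -> (1,3)

Any route must reach (4,2) and still end at (1,3) within 7 moves, so the order of the required stops is forced.
Route from (4,1): right to (4,2), up to (3,2), left to (3,1), 2× up (reaching (1,1)), 2× right (reaching (1,3)) — 7 moves in all.
Check: all required cells visited; 7 ≤ 7 moves.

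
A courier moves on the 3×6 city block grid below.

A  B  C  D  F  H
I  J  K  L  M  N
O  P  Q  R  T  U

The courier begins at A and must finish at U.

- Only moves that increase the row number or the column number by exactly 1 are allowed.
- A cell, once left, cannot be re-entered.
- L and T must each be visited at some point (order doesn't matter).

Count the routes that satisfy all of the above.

A right/down-only route from A to U makes exactly 2 down-moves and 5 right-moves in some order.
With no other constraints that would be C(7,2) = 21 routes.
A monotone route can only reach the required cells in the order L, T, so split there and multiply the segment counts: A→L: 4; L→T: 2; T→U: 1; product = 8.
That gives 8 routes.

8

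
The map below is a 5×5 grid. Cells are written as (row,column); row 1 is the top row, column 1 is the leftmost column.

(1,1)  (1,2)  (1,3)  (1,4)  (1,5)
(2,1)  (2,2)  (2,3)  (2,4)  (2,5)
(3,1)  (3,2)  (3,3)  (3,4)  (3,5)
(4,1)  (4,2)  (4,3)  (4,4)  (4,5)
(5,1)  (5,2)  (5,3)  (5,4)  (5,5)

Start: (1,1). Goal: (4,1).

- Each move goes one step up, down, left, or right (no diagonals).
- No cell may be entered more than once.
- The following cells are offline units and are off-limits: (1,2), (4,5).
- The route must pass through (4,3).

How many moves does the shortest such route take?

7

Any route passes through (4,3) somewhere between (1,1) and (4,1). Summing Manhattan distances along the two legs ((1,1) → (4,3) → (4,1)) gives a lower bound of 5 + 2 = 7 moves.
A route of 7 moves achieves this: (1,1) → (2,1) → (3,1) → (3,2) → (3,3) → (4,3) → (4,2) → (4,1).
Since 7 matches the lower bound, it is optimal.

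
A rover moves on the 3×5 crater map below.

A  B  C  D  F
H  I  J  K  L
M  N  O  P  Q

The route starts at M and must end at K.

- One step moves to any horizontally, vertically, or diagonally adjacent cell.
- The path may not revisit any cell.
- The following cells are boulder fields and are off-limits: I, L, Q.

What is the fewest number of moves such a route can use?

3

With diagonal moves allowed, the Chebyshev distance max(|Δrow|,|Δcol|) from M to K is 3, so at least 3 moves are needed.
A route of 3 moves achieves this: M → N → J → K.
Since 3 matches the lower bound, it is optimal.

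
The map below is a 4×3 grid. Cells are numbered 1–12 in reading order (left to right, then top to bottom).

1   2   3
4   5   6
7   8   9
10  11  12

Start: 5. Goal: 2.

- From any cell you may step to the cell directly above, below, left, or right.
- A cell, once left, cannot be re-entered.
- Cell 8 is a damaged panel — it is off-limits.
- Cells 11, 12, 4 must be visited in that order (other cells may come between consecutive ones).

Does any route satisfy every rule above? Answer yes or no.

Ignoring the required order, 2 revisit-free routes from 5 to 2 pass through all of 11, 12, and 4; the waypoint orders that occur are 4 → 11 → 12 (1); 12 → 11 → 4 (1) — never 11 → 12 → 4.

no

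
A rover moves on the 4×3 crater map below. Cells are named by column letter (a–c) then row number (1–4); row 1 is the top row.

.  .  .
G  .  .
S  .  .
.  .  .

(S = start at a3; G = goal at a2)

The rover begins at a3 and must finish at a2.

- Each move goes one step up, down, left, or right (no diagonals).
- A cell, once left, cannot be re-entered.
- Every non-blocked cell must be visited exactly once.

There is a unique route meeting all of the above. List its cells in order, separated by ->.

Need to visit all 12 open cells exactly once, starting at a3 and ending at a2.
Cell c1 has only two open neighbours (c2 and b1), so the path must pass straight through it: one of those is the cell it's entered from and the other is where it exits.
Route from a3: down to a4, 2× right (reaching c4), up to c3, left to b3, up to b2, right to c2, up to c1, 2× left (reaching a1), down to a2 — 11 moves in all.
Check: all 12 open cells covered.

a3 -> a4 -> b4 -> c4 -> c3 -> b3 -> b2 -> c2 -> c1 -> b1 -> a1 -> a2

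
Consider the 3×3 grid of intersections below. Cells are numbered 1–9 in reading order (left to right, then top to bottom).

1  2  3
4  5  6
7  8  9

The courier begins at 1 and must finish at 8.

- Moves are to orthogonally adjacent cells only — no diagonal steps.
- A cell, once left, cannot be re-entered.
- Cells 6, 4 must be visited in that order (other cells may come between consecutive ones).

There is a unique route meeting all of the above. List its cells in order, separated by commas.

The waypoints must appear in the order 6, 4, with no cell reused.
Route from 1: 2× right (reaching 3), down to 6, 2× left (reaching 4), down to 7, right to 8 — 7 moves in all.
Check: order respected (6 at step 3, 4 at step 5).

1, 2, 3, 6, 5, 4, 7, 8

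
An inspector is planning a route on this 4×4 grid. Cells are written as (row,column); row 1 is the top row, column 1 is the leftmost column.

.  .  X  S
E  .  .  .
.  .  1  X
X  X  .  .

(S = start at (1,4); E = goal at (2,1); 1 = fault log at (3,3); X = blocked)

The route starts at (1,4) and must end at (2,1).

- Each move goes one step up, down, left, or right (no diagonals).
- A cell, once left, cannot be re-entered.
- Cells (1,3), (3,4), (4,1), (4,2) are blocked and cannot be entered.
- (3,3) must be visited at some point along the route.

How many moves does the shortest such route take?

Any route passes through (3,3) somewhere between (1,4) and (2,1). Summing Manhattan distances along the two legs ((1,4) → (3,3) → (2,1)) gives a lower bound of 3 + 3 = 6 moves.
A route of 6 moves achieves this: (1,4) → (2,4) → (2,3) → (3,3) → (3,2) → (2,2) → (2,1).
Since 6 matches the lower bound, it is optimal.

6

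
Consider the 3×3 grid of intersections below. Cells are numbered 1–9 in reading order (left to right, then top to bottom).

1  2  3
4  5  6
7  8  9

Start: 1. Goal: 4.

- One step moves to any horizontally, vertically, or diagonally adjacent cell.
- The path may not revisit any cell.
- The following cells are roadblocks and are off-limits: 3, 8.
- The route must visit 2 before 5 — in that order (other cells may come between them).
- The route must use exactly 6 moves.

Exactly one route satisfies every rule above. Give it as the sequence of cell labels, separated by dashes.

1 - 2 - 6 - 9 - 5 - 7 - 4

The waypoints must appear in the order 2, 5, with no cell reused.
Route from 1: right to 2, down-right to 6, down to 9, up-left to 5, down-left to 7, up to 4 — 6 moves in all.
Check: order respected (2 at step 1, 5 at step 4); 6 moves as required.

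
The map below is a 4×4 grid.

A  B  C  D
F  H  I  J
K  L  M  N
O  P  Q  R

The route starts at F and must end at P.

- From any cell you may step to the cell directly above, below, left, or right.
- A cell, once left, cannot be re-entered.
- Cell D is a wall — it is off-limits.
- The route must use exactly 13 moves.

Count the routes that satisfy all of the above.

Need simple routes of exactly 13 moves from F to P (Manhattan distance 3, so 5 moves are spent on a detour and 5 undoing it).
Enumerating: F A B H I J N R Q M L K O P | F A B C I J N R Q M L K O P | F H B C I J N R Q M L K O P.
That gives 3 routes.

3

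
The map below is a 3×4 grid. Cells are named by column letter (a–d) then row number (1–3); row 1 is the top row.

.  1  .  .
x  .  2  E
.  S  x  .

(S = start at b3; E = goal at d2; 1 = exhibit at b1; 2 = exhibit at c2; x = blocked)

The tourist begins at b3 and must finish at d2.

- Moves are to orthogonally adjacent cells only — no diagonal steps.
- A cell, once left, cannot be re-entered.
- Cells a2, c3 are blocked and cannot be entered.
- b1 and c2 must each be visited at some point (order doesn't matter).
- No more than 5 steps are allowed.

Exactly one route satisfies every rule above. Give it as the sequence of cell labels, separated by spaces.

The budget equals the shortest possible length, so every move has to be on a shortest route through the required cells.
Route from b3: up 2 to b1, right 1 to c1, down 1 to c2, right 1 to d2 — 5 moves in all.
Check: all required cells visited; 5 ≤ 5 moves.

b3 b2 b1 c1 c2 d2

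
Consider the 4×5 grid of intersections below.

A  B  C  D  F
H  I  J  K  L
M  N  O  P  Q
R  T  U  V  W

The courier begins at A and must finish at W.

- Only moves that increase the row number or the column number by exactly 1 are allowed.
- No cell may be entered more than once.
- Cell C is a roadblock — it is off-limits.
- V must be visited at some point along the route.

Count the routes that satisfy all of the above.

A right/down-only route from A to W makes exactly 3 down-moves and 4 right-moves in some order.
With no other constraints that would be C(7,3) = 35 routes.
Split at V and multiply the segment counts (each segment already excludes blocked cells): A→V: 16; V→W: 1; product = 16.
That gives 16 routes.

16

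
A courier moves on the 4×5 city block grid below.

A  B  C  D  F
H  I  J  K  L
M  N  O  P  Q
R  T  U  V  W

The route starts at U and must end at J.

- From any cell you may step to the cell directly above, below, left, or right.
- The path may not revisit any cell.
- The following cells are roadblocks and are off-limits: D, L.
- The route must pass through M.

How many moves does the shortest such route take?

Any route passes through M somewhere between U and J. Summing Manhattan distances along the two legs (U → M → J) gives a lower bound of 3 + 3 = 6 moves.
A route of 6 moves achieves this: U → O → N → M → H → I → J.
Since 6 matches the lower bound, it is optimal.

6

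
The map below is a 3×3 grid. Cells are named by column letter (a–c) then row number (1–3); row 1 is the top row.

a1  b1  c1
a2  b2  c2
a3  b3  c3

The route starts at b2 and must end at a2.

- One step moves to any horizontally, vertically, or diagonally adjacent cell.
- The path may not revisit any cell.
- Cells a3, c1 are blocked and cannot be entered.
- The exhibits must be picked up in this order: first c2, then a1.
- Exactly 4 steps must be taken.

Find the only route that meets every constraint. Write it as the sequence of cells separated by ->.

b2 -> c2 -> b1 -> a1 -> a2

The waypoints must appear in the order c2, a1, with no cell reused.
Route from b2: right 1 to c2, up-left 1 to b1, left 1 to a1, down 1 to a2 — 4 moves in all.
Check: order respected (c2 at step 1, a1 at step 3); 4 moves as required.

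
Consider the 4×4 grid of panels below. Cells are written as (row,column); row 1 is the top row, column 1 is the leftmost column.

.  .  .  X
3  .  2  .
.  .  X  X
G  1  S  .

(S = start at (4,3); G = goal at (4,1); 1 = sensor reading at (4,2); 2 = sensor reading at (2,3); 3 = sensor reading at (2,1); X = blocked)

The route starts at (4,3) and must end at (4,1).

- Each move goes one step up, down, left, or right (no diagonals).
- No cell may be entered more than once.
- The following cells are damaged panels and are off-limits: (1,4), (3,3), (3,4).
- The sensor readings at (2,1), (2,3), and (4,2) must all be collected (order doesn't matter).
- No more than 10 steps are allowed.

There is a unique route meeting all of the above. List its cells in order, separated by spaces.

(4,3) (4,2) (3,2) (2,2) (2,3) (1,3) (1,2) (1,1) (2,1) (3,1) (4,1)

The 10-move cap with required stops at (2,1), (2,3), (4,2) leaves no slack for detours.
Route from (4,3): left to (4,2), 2× up (reaching (2,2)), right to (2,3), up to (1,3), 2× left (reaching (1,1)), 3× down (reaching (4,1)) — 10 moves in all.
Check: all required cells visited; 10 ≤ 10 moves.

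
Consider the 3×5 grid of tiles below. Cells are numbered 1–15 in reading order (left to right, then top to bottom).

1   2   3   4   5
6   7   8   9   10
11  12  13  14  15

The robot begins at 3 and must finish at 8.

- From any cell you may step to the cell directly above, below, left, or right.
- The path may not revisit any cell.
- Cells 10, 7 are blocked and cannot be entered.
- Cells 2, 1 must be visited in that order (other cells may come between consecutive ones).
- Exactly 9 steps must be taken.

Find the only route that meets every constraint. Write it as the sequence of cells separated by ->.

The waypoints must appear in the order 2, 1, with no cell reused.
Route from 3: left 2 to 1, down 2 to 11, right 3 to 14, up 1 to 9, left 1 to 8 — 9 moves in all.
Check: order respected (2 at step 1, 1 at step 2); 9 moves as required.

3 -> 2 -> 1 -> 6 -> 11 -> 12 -> 13 -> 14 -> 9 -> 8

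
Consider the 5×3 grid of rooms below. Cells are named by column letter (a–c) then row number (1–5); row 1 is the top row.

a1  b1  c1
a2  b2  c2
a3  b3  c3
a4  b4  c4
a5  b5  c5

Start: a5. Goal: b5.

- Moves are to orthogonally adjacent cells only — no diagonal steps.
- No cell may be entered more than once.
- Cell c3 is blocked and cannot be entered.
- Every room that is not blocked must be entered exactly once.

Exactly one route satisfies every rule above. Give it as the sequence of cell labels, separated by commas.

Need to visit all 14 open cells exactly once, starting at a5 and ending at b5.
Cell c2 has only two open neighbours (c1 and b2), so the path must pass straight through it: one of those is the cell it's entered from and the other is where it exits.
Route from a5: 4× up (reaching a1), 2× right (reaching c1), down to c2, left to b2, 2× down (reaching b4), right to c4, down to c5, left to b5 — 13 moves in all.
Check: all 14 open cells covered.

a5, a4, a3, a2, a1, b1, c1, c2, b2, b3, b4, c4, c5, b5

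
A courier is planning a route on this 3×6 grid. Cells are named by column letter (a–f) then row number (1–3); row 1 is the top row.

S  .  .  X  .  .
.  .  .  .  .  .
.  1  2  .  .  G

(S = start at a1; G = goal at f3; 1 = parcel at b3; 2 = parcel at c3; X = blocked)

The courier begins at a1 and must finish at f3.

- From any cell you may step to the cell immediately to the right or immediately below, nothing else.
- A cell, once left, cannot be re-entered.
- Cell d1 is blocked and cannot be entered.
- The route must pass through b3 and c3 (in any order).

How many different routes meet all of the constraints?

3

A right/down-only route from a1 to f3 makes exactly 2 down-moves and 5 right-moves in some order.
With no other constraints that would be C(7,2) = 21 routes.
A monotone route can only reach the required cells in the order b3, c3, so split there and multiply the segment counts (each segment already excludes blocked cells): a1→b3: 3; b3→c3: 1; c3→f3: 1; product = 3.
That gives 3 routes.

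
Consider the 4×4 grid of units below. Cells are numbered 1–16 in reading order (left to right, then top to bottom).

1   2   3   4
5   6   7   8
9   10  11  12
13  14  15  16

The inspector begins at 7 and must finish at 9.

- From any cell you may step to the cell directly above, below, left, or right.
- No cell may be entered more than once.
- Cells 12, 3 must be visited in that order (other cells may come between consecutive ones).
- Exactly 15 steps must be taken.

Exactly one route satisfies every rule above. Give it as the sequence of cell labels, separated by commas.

7, 11, 15, 16, 12, 8, 4, 3, 2, 1, 5, 6, 10, 14, 13, 9

The waypoints must appear in the order 12, 3, with no cell reused.
Route from 7: 2× down (reaching 15), right to 16, 3× up (reaching 4), 3× left (reaching 1), down to 5, right to 6, 2× down (reaching 14), left to 13, up to 9 — 15 moves in all.
Check: order respected (12 at step 4, 3 at step 7); 15 moves as required.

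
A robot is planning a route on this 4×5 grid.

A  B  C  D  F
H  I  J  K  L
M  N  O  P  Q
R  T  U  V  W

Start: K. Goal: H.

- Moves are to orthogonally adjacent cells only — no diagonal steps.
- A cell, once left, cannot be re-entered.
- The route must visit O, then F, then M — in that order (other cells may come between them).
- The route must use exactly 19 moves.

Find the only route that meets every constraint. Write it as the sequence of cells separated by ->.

K -> P -> O -> J -> C -> D -> F -> L -> Q -> W -> V -> U -> T -> R -> M -> N -> I -> B -> A -> H

The waypoints must appear in the order O, F, M, with no cell reused.
Route from K: down 1 to P, left 1 to O, up 2 to C, right 2 to F, down 3 to W, left 4 to R, up 1 to M, right 1 to N, up 2 to B, left 1 to A, down 1 to H — 19 moves in all.
Check: order respected (O at step 2, F at step 6, M at step 14); 19 moves as required.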